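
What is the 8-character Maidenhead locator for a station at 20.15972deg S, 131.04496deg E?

PG59mu51

Shift to the Maidenhead origin (180°W, 90°S): lon 311.04496, lat 69.84028.
Field: 311.04496/20 → 15 → P, 69.84028/10 → 6 → G; chars PG.
Square: 11.04496/2 → 5, 9.84028/1 → 9; chars 59.
Subsquare: 1.04496/0.0833333 → 12 → m, 0.84028/0.0416667 → 20 → u; chars mu.
Extended square: 0.04496/0.00833333 → 5, 0.00695/0.00416667 → 1; chars 51.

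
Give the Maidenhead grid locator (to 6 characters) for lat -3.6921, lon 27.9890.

Shift to the Maidenhead origin (180°W, 90°S): lon 207.9890, lat 86.3079.
Field: 207.9890/20 → 10 → K, 86.3079/10 → 8 → I; chars KI.
Square: 7.9890/2 → 3, 6.3079/1 → 6; chars 36.
Subsquare: 1.9890/0.0833333 → 23 → x, 0.3079/0.0416667 → 7 → h; chars xh.

KI36xh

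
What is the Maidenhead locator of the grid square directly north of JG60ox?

JG61oa

Latitude subsquare x = 23; +1 → 24, wraps to 0 = a, carry into square.
Latitude square 0; +1 → 1.
The longitude characters are unchanged.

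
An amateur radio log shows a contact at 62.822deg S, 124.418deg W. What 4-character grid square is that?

CC77

Offset from 180°W / 90°S: lon 55.58°, lat 27.18°.
Field: lon ⌊55.58/20⌋ = 2 → C; lat ⌊27.18/10⌋ = 2 → C.
Square: lon ⌊15.58/2⌋ = 7; lat ⌊7.18/1⌋ = 7.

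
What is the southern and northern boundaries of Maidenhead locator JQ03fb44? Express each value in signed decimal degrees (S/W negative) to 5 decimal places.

73.05833, 73.06250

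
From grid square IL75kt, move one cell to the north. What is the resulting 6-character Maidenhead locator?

IL75ku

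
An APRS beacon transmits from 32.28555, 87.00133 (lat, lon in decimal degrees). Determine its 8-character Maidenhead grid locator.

NM32mg08

Add 180° to longitude and 90° to latitude: 267.00133, 122.28555.
Field: lon ⌊267.00133/20⌋ = 13 → N; lat ⌊122.28555/10⌋ = 12 → M.
Square: lon ⌊7.00133/2⌋ = 3; lat ⌊2.28555/1⌋ = 2.
Subsquare: lon ⌊1.00133/0.0833333⌋ = 12 → m; lat ⌊0.28555/0.0416667⌋ = 6 → g.
Extended square: lon ⌊0.00133/0.00833333⌋ = 0; lat ⌊0.03555/0.00416667⌋ = 8.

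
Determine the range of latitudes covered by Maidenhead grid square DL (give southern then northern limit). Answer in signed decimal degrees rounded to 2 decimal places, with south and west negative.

20.00, 30.00

Field D=3, L=11: +3·20° lon, +11·10° lat → SW at lon -120°, lat 20°.
Cell spans 20° lon × 10° lat.
south 20.00, north 30.00.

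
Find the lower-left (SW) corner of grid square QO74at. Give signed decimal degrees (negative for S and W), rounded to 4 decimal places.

54.7917, 154.0000

Field Q=16, O=14: +16·20° lon, +14·10° lat → SW at lon 140°, lat 50°.
Square 7, 4: +7·2° lon, +4·1° lat → SW at lon 154°, lat 54°.
Subsquare a=0, t=19: +0·0.0833333° lon, +19·0.0416667° lat → SW at lon 154°, lat 54.7917°.
latitude 54.7917, longitude 154.0000.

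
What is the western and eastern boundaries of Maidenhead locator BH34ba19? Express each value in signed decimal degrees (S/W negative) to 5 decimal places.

-153.90833, -153.90000

Field B=1, H=7: +1·20° lon, +7·10° lat → SW at lon -160°, lat -20°.
Square 3, 4: +3·2° lon, +4·1° lat → SW at lon -154°, lat -16°.
Subsquare b=1, a=0: +1·0.0833333° lon, +0·0.0416667° lat → SW at lon -153.917°, lat -16°.
Extended square 1, 9: +1·0.00833333° lon, +9·0.00416667° lat → SW at lon -153.908°, lat -15.9625°.
Cell spans 0.00833333° lon × 0.00416667° lat.
west -153.90833, east -153.90000.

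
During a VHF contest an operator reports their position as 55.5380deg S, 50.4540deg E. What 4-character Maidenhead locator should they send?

Offset from 180°W / 90°S: lon 230.45°, lat 34.46°.
Field: 230.45/20 → 11 → L, 34.46/10 → 3 → D; chars LD.
Square: 10.45/2 → 5, 4.46/1 → 4; chars 54.

LD54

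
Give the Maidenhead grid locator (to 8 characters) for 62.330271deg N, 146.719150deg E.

QP32ih69

Add 180° to longitude and 90° to latitude: 326.71915, 152.33027.
Field (20°×10°, letters A–R): lon ⌊326.71915/20⌋ = 16 → Q; lat ⌊152.33027/10⌋ = 15 → P.
Square (2°×1°, digits 0–9): lon ⌊6.71915/2⌋ = 3; lat ⌊2.33027/1⌋ = 2.
Subsquare (5′×2.5′, letters a–x): lon ⌊0.71915/0.0833333⌋ = 8 → i; lat ⌊0.33027/0.0416667⌋ = 7 → h.
Extended square (30″×15″, digits 0–9): lon ⌊0.05248/0.00833333⌋ = 6; lat ⌊0.03860/0.00416667⌋ = 9.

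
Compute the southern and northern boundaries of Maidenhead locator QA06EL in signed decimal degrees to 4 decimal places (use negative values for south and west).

Field Q=16, A=0: +16·20° lon, +0·10° lat → SW at lon 140°, lat -90°.
Square 0, 6: +0·2° lon, +6·1° lat → SW at lon 140°, lat -84°.
Subsquare e=4, l=11: +4·0.0833333° lon, +11·0.0416667° lat → SW at lon 140.333°, lat -83.5417°.
Cell spans 0.0833333° lon × 0.0416667° lat.
south -83.5417, north -83.5000.

-83.5417, -83.5000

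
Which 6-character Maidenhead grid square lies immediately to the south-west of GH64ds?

GH64cr

Longitude subsquare d = 3; −1 → 2 = c.
Latitude subsquare s = 18; −1 → 17 = r.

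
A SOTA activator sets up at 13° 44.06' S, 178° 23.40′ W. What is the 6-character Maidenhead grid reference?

AH06tg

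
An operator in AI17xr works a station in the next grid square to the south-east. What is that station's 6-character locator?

Longitude subsquare x = 23; +1 → 24, wraps to 0 = a, carry into square.
Longitude square 1; +1 → 2.
Latitude subsquare r = 17; −1 → 16 = q.

AI27aq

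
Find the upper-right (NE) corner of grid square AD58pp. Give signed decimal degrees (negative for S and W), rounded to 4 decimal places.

Field A=0, D=3: +0·20° lon, +3·10° lat → SW at lon -180°, lat -60°.
Square 5, 8: +5·2° lon, +8·1° lat → SW at lon -170°, lat -52°.
Subsquare p=15, p=15: +15·0.0833333° lon, +15·0.0416667° lat → SW at lon -168.75°, lat -51.375°.
Cell spans 0.0833333° lon × 0.0416667° lat. NE corner is SW corner plus one full cell.
latitude -51.3333, longitude -168.6667.

-51.3333, -168.6667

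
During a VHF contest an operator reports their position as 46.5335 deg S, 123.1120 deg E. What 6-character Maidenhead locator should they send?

Offset from 180°W / 90°S: lon 303.1120°, lat 43.4665°.
Field: 303.1120/20 → 15 → P, 43.4665/10 → 4 → E; chars PE.
Square: 3.1120/2 → 1, 3.4665/1 → 3; chars 13.
Subsquare: 1.1120/0.0833333 → 13 → n, 0.4665/0.0416667 → 11 → l; chars nl.

PE13nl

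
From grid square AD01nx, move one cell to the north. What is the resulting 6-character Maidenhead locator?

Latitude subsquare x = 23; +1 → 24, wraps to 0 = a, carry into square.
Latitude square 1; +1 → 2.
The longitude characters are unchanged.

AD02na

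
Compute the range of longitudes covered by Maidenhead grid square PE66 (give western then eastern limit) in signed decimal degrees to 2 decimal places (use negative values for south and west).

132.00, 134.00

Field P=15, E=4: +15·20° lon, +4·10° lat → SW at lon 120°, lat -50°.
Square 6, 6: +6·2° lon, +6·1° lat → SW at lon 132°, lat -44°.
Cell spans 2° lon × 1° lat.
west 132.00, east 134.00.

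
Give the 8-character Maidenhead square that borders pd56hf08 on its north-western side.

PD56gf99

Longitude extended square 0; −1 → -1, wraps to 9, carry into subsquare.
Longitude subsquare h = 7; −1 → 6 = g.
Latitude extended square 8; +1 → 9.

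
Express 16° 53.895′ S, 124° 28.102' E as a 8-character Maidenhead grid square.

PH23fc64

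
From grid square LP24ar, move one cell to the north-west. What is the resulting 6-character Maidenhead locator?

LP14xs

Longitude subsquare a = 0; −1 → -1, wraps to 23 = x, carry into square.
Longitude square 2; −1 → 1.
Latitude subsquare r = 17; +1 → 18 = s.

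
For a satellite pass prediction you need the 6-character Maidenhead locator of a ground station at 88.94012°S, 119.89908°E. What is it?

OA91wb

Add 180° to longitude and 90° to latitude: 299.8991, 1.0599.
Field (20°×10°, letters A–R): 299.8991/20 → 14 → O, 1.0599/10 → 0 → A; chars OA.
Square (2°×1°, digits 0–9): 19.8991/2 → 9, 1.0599/1 → 1; chars 91.
Subsquare (5′×2.5′, letters a–x): 1.8991/0.0833333 → 22 → w, 0.0599/0.0416667 → 1 → b; chars wb.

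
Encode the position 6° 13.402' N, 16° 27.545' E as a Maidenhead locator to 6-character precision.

Add 180° to longitude and 90° to latitude: 196.4591, 96.2234.
Field (20°×10°, letters A–R): 196.4591/20 → 9 → J, 96.2234/10 → 9 → J; chars JJ.
Square (2°×1°, digits 0–9): 16.4591/2 → 8, 6.2234/1 → 6; chars 86.
Subsquare (5′×2.5′, letters a–x): 0.4591/0.0833333 → 5 → f, 0.2234/0.0416667 → 5 → f; chars ff.

JJ86ff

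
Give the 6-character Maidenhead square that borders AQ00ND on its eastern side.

AQ00od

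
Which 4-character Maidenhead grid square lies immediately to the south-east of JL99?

Longitude square 9; +1 → 10, wraps to 0, carry into field.
Longitude field J = 9; +1 → 10 = K.
Latitude square 9; −1 → 8.

KL08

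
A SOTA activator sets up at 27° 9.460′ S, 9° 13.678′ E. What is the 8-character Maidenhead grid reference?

Shift to the Maidenhead origin (180°W, 90°S): lon 189.22797, lat 62.84233.
Field: lon ⌊189.22797/20⌋ = 9 → J; lat ⌊62.84233/10⌋ = 6 → G.
Square: lon ⌊9.22797/2⌋ = 4; lat ⌊2.84233/1⌋ = 2.
Subsquare: lon ⌊1.22797/0.0833333⌋ = 14 → o; lat ⌊0.84233/0.0416667⌋ = 20 → u.
Extended square: lon ⌊0.06130/0.00833333⌋ = 7; lat ⌊0.00900/0.00416667⌋ = 2.

JG42ou72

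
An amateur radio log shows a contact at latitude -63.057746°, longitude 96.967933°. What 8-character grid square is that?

NC86lw66

Add 180° to longitude and 90° to latitude: 276.96793, 26.94225.
Field: 276.96793/20 → 13 → N, 26.94225/10 → 2 → C; chars NC.
Square: 16.96793/2 → 8, 6.94225/1 → 6; chars 86.
Subsquare: 0.96793/0.0833333 → 11 → l, 0.94225/0.0416667 → 22 → w; chars lw.
Extended square: 0.05127/0.00833333 → 6, 0.02559/0.00416667 → 6; chars 66.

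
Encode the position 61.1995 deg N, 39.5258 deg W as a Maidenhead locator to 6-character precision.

Shift to the Maidenhead origin (180°W, 90°S): lon 140.4742, lat 151.1995.
Field: 140.4742/20 → 7 → H, 151.1995/10 → 15 → P; chars HP.
Square: 0.4742/2 → 0, 1.1995/1 → 1; chars 01.
Subsquare: 0.4742/0.0833333 → 5 → f, 0.1995/0.0416667 → 4 → e; chars fe.

HP01fe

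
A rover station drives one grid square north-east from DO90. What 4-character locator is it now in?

EO01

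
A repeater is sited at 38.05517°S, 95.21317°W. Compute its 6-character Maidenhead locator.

EF21jw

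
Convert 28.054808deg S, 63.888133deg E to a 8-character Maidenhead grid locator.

MG11ww66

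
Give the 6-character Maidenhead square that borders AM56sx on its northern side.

AM57sa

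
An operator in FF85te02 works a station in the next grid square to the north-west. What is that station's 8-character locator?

FF85se93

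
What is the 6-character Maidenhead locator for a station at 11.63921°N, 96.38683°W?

Offset from 180°W / 90°S: lon 83.6132°, lat 101.6392°.
Field: 83.6132/20 → 4 → E, 101.6392/10 → 10 → K; chars EK.
Square: 3.6132/2 → 1, 1.6392/1 → 1; chars 11.
Subsquare: 1.6132/0.0833333 → 19 → t, 0.6392/0.0416667 → 15 → p; chars tp.

EK11tp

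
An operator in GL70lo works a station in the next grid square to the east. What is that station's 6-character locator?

Longitude subsquare l = 11; +1 → 12 = m.
The latitude characters are unchanged.

GL70mo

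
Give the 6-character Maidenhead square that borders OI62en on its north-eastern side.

Longitude subsquare e = 4; +1 → 5 = f.
Latitude subsquare n = 13; +1 → 14 = o.

OI62fo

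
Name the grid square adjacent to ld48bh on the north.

LD48bi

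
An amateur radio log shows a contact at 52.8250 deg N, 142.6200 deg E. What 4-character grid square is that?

QO12

Offset from 180°W / 90°S: lon 322.62°, lat 142.82°.
Field (20°×10°, letters A–R): 322.62/20 → 16 → Q, 142.82/10 → 14 → O; chars QO.
Square (2°×1°, digits 0–9): 2.62/2 → 1, 2.82/1 → 2; chars 12.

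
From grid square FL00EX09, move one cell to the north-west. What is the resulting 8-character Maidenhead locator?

FL01da90

Longitude extended square 0; −1 → -1, wraps to 9, carry into subsquare.
Longitude subsquare e = 4; −1 → 3 = d.
Latitude extended square 9; +1 → 10, wraps to 0, carry into subsquare.
Latitude subsquare x = 23; +1 → 24, wraps to 0 = a, carry into square.
Latitude square 0; +1 → 1.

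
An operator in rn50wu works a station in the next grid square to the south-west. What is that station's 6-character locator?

RN50vt

Longitude subsquare w = 22; −1 → 21 = v.
Latitude subsquare u = 20; −1 → 19 = t.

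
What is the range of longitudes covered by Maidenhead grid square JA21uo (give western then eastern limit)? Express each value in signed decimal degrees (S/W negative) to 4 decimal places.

5.6667, 5.7500

Field J=9, A=0: +9·20° lon, +0·10° lat → SW at lon 0°, lat -90°.
Square 2, 1: +2·2° lon, +1·1° lat → SW at lon 4°, lat -89°.
Subsquare u=20, o=14: +20·0.0833333° lon, +14·0.0416667° lat → SW at lon 5.66667°, lat -88.4167°.
Cell spans 0.0833333° lon × 0.0416667° lat.
west 5.6667, east 5.7500.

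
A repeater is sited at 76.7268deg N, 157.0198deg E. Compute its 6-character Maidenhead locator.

QQ86mr

Add 180° to longitude and 90° to latitude: 337.0198, 166.7268.
Field: lon ⌊337.0198/20⌋ = 16 → Q; lat ⌊166.7268/10⌋ = 16 → Q.
Square: lon ⌊17.0198/2⌋ = 8; lat ⌊6.7268/1⌋ = 6.
Subsquare: lon ⌊1.0198/0.0833333⌋ = 12 → m; lat ⌊0.7268/0.0416667⌋ = 17 → r.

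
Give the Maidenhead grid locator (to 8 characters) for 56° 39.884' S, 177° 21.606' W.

Add 180° to longitude and 90° to latitude: 2.63990, 33.33527.
Field (20°×10°, letters A–R): lon ⌊2.63990/20⌋ = 0 → A; lat ⌊33.33527/10⌋ = 3 → D.
Square (2°×1°, digits 0–9): lon ⌊2.63990/2⌋ = 1; lat ⌊3.33527/1⌋ = 3.
Subsquare (5′×2.5′, letters a–x): lon ⌊0.63990/0.0833333⌋ = 7 → h; lat ⌊0.33527/0.0416667⌋ = 8 → i.
Extended square (30″×15″, digits 0–9): lon ⌊0.05657/0.00833333⌋ = 6; lat ⌊0.00193/0.00416667⌋ = 0.

AD13hi60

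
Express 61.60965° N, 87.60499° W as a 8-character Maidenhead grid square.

EP61eo76

Offset from 180°W / 90°S: lon 92.39501°, lat 151.60965°.
Field: lon ⌊92.39501/20⌋ = 4 → E; lat ⌊151.60965/10⌋ = 15 → P.
Square: lon ⌊12.39501/2⌋ = 6; lat ⌊1.60965/1⌋ = 1.
Subsquare: lon ⌊0.39501/0.0833333⌋ = 4 → e; lat ⌊0.60965/0.0416667⌋ = 14 → o.
Extended square: lon ⌊0.06168/0.00833333⌋ = 7; lat ⌊0.02632/0.00416667⌋ = 6.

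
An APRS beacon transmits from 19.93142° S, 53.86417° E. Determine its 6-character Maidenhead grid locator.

Shift to the Maidenhead origin (180°W, 90°S): lon 233.8642, lat 70.0686.
Field: 233.8642/20 → 11 → L, 70.0686/10 → 7 → H; chars LH.
Square: 13.8642/2 → 6, 0.0686/1 → 0; chars 60.
Subsquare: 1.8642/0.0833333 → 22 → w, 0.0686/0.0416667 → 1 → b; chars wb.

LH60wb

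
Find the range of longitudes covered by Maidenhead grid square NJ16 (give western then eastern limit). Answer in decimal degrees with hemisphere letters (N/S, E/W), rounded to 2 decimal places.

Field N=13, J=9: +13·20° lon, +9·10° lat → SW at lon 80°, lat 0°.
Square 1, 6: +1·2° lon, +6·1° lat → SW at lon 82°, lat 6°.
Cell spans 2° lon × 1° lat.
west 82.00° E, east 84.00° E.

82.00° E, 84.00° E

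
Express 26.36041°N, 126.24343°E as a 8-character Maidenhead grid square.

Add 180° to longitude and 90° to latitude: 306.24343, 116.36041.
Field: lon ⌊306.24343/20⌋ = 15 → P; lat ⌊116.36041/10⌋ = 11 → L.
Square: lon ⌊6.24343/2⌋ = 3; lat ⌊6.36041/1⌋ = 6.
Subsquare: lon ⌊0.24343/0.0833333⌋ = 2 → c; lat ⌊0.36041/0.0416667⌋ = 8 → i.
Extended square: lon ⌊0.07676/0.00833333⌋ = 9; lat ⌊0.02708/0.00416667⌋ = 6.

PL36ci96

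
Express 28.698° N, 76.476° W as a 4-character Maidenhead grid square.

Add 180° to longitude and 90° to latitude: 103.52, 118.70.
Field: 103.52/20 → 5 → F, 118.70/10 → 11 → L; chars FL.
Square: 3.52/2 → 1, 8.70/1 → 8; chars 18.

FL18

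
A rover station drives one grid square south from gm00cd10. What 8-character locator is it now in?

Latitude extended square 0; −1 → -1, wraps to 9, carry into subsquare.
Latitude subsquare d = 3; −1 → 2 = c.
The longitude characters are unchanged.

GM00cc19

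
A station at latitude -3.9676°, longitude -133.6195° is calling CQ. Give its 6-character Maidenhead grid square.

Add 180° to longitude and 90° to latitude: 46.3805, 86.0324.
Field: 46.3805/20 → 2 → C, 86.0324/10 → 8 → I; chars CI.
Square: 6.3805/2 → 3, 6.0324/1 → 6; chars 36.
Subsquare: 0.3805/0.0833333 → 4 → e, 0.0324/0.0416667 → 0 → a; chars ea.

CI36ea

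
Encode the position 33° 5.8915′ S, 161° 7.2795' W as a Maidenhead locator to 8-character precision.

Add 180° to longitude and 90° to latitude: 18.87867, 56.90181.
Field: 18.87867/20 → 0 → A, 56.90181/10 → 5 → F; chars AF.
Square: 18.87867/2 → 9, 6.90181/1 → 6; chars 96.
Subsquare: 0.87867/0.0833333 → 10 → k, 0.90181/0.0416667 → 21 → v; chars kv.
Extended square: 0.04534/0.00833333 → 5, 0.02681/0.00416667 → 6; chars 56.

AF96kv56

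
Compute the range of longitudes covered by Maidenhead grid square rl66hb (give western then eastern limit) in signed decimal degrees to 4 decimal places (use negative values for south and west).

172.5833, 172.6667

Field R=17, L=11: +17·20° lon, +11·10° lat → SW at lon 160°, lat 20°.
Square 6, 6: +6·2° lon, +6·1° lat → SW at lon 172°, lat 26°.
Subsquare h=7, b=1: +7·0.0833333° lon, +1·0.0416667° lat → SW at lon 172.583°, lat 26.0417°.
Cell spans 0.0833333° lon × 0.0416667° lat.
west 172.5833, east 172.6667.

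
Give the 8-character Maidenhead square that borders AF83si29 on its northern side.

AF83sj20

Latitude extended square 9; +1 → 10, wraps to 0, carry into subsquare.
Latitude subsquare i = 8; +1 → 9 = j.
The longitude characters are unchanged.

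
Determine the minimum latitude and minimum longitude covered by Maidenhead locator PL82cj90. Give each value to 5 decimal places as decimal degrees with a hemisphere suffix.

22.37500° N, 136.24167° E

Field P=15, L=11: +15·20° lon, +11·10° lat → SW at lon 120°, lat 20°.
Square 8, 2: +8·2° lon, +2·1° lat → SW at lon 136°, lat 22°.
Subsquare c=2, j=9: +2·0.0833333° lon, +9·0.0416667° lat → SW at lon 136.167°, lat 22.375°.
Extended square 9, 0: +9·0.00833333° lon, +0·0.00416667° lat → SW at lon 136.242°, lat 22.375°.
latitude 22.37500° N, longitude 136.24167° E.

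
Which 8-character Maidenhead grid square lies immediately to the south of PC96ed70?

Latitude extended square 0; −1 → -1, wraps to 9, carry into subsquare.
Latitude subsquare d = 3; −1 → 2 = c.
The longitude characters are unchanged.

PC96ec79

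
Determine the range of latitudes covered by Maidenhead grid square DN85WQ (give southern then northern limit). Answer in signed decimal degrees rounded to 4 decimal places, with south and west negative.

45.6667, 45.7083

Field D=3, N=13: +3·20° lon, +13·10° lat → SW at lon -120°, lat 40°.
Square 8, 5: +8·2° lon, +5·1° lat → SW at lon -104°, lat 45°.
Subsquare w=22, q=16: +22·0.0833333° lon, +16·0.0416667° lat → SW at lon -102.167°, lat 45.6667°.
Cell spans 0.0833333° lon × 0.0416667° lat.
south 45.6667, north 45.7083.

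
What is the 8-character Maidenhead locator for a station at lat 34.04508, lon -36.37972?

Offset from 180°W / 90°S: lon 143.62028°, lat 124.04508°.
Field: lon ⌊143.62028/20⌋ = 7 → H; lat ⌊124.04508/10⌋ = 12 → M.
Square: lon ⌊3.62028/2⌋ = 1; lat ⌊4.04508/1⌋ = 4.
Subsquare: lon ⌊1.62028/0.0833333⌋ = 19 → t; lat ⌊0.04508/0.0416667⌋ = 1 → b.
Extended square: lon ⌊0.03695/0.00833333⌋ = 4; lat ⌊0.00341/0.00416667⌋ = 0.

HM14tb40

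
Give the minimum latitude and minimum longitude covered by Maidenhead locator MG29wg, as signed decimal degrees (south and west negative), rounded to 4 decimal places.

Field M=12, G=6: +12·20° lon, +6·10° lat → SW at lon 60°, lat -30°.
Square 2, 9: +2·2° lon, +9·1° lat → SW at lon 64°, lat -21°.
Subsquare w=22, g=6: +22·0.0833333° lon, +6·0.0416667° lat → SW at lon 65.8333°, lat -20.75°.
latitude -20.7500, longitude 65.8333.

-20.7500, 65.8333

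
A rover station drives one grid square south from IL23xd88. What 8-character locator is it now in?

IL23xd87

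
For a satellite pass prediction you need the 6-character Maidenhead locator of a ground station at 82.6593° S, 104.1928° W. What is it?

Offset from 180°W / 90°S: lon 75.8072°, lat 7.3407°.
Field (20°×10°, letters A–R): 75.8072/20 → 3 → D, 7.3407/10 → 0 → A; chars DA.
Square (2°×1°, digits 0–9): 15.8072/2 → 7, 7.3407/1 → 7; chars 77.
Subsquare (5′×2.5′, letters a–x): 1.8072/0.0833333 → 21 → v, 0.3407/0.0416667 → 8 → i; chars vi.

DA77vi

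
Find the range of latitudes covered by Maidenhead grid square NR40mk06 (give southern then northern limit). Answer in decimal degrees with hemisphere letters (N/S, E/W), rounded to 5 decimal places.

80.44167° N, 80.44583° N

Field N=13, R=17: +13·20° lon, +17·10° lat → SW at lon 80°, lat 80°.
Square 4, 0: +4·2° lon, +0·1° lat → SW at lon 88°, lat 80°.
Subsquare m=12, k=10: +12·0.0833333° lon, +10·0.0416667° lat → SW at lon 89°, lat 80.4167°.
Extended square 0, 6: +0·0.00833333° lon, +6·0.00416667° lat → SW at lon 89°, lat 80.4417°.
Cell spans 0.00833333° lon × 0.00416667° lat.
south 80.44167° N, north 80.44583° N.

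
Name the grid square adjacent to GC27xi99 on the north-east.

GC37aj00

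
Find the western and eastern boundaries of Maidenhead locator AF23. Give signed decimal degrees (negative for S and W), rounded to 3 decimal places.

-176.000, -174.000

Field A=0, F=5: +0·20° lon, +5·10° lat → SW at lon -180°, lat -40°.
Square 2, 3: +2·2° lon, +3·1° lat → SW at lon -176°, lat -37°.
Cell spans 2° lon × 1° lat.
west -176.000, east -174.000.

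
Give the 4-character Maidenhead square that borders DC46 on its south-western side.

DC35

Longitude square 4; −1 → 3.
Latitude square 6; −1 → 5.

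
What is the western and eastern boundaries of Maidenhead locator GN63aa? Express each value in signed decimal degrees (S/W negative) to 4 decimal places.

Field G=6, N=13: +6·20° lon, +13·10° lat → SW at lon -60°, lat 40°.
Square 6, 3: +6·2° lon, +3·1° lat → SW at lon -48°, lat 43°.
Subsquare a=0, a=0: +0·0.0833333° lon, +0·0.0416667° lat → SW at lon -48°, lat 43°.
Cell spans 0.0833333° lon × 0.0416667° lat.
west -48.0000, east -47.9167.

-48.0000, -47.9167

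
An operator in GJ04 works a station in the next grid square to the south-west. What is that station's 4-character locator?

FJ93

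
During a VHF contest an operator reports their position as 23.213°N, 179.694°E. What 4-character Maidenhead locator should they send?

RL93

Offset from 180°W / 90°S: lon 359.69°, lat 113.21°.
Field (20°×10°, letters A–R): lon ⌊359.69/20⌋ = 17 → R; lat ⌊113.21/10⌋ = 11 → L.
Square (2°×1°, digits 0–9): lon ⌊19.69/2⌋ = 9; lat ⌊3.21/1⌋ = 3.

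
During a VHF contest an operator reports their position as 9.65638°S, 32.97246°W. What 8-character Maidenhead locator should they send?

HI30mi32

Offset from 180°W / 90°S: lon 147.02754°, lat 80.34362°.
Field: 147.02754/20 → 7 → H, 80.34362/10 → 8 → I; chars HI.
Square: 7.02754/2 → 3, 0.34362/1 → 0; chars 30.
Subsquare: 1.02754/0.0833333 → 12 → m, 0.34362/0.0416667 → 8 → i; chars mi.
Extended square: 0.02754/0.00833333 → 3, 0.01029/0.00416667 → 2; chars 32.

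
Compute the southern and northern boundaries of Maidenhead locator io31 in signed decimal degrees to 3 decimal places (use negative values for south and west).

51.000, 52.000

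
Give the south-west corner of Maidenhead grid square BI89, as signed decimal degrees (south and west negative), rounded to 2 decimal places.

Field B=1, I=8: +1·20° lon, +8·10° lat → SW at lon -160°, lat -10°.
Square 8, 9: +8·2° lon, +9·1° lat → SW at lon -144°, lat -1°.
latitude -1.00, longitude -144.00.

-1.00, -144.00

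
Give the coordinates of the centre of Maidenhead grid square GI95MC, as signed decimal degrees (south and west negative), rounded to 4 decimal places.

Field G=6, I=8: +6·20° lon, +8·10° lat → SW at lon -60°, lat -10°.
Square 9, 5: +9·2° lon, +5·1° lat → SW at lon -42°, lat -5°.
Subsquare m=12, c=2: +12·0.0833333° lon, +2·0.0416667° lat → SW at lon -41°, lat -4.91667°.
Cell spans 0.0833333° lon × 0.0416667° lat. Centre is SW corner plus half of each.
latitude -4.8958, longitude -40.9583.

-4.8958, -40.9583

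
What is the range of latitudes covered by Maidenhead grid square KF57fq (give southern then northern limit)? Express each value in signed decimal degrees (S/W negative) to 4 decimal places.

Field K=10, F=5: +10·20° lon, +5·10° lat → SW at lon 20°, lat -40°.
Square 5, 7: +5·2° lon, +7·1° lat → SW at lon 30°, lat -33°.
Subsquare f=5, q=16: +5·0.0833333° lon, +16·0.0416667° lat → SW at lon 30.4167°, lat -32.3333°.
Cell spans 0.0833333° lon × 0.0416667° lat.
south -32.3333, north -32.2917.

-32.3333, -32.2917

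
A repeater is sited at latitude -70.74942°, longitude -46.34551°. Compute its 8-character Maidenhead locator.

GB69tg80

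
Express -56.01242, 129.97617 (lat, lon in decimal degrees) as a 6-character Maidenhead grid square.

Add 180° to longitude and 90° to latitude: 309.9762, 33.9876.
Field: lon ⌊309.9762/20⌋ = 15 → P; lat ⌊33.9876/10⌋ = 3 → D.
Square: lon ⌊9.9762/2⌋ = 4; lat ⌊3.9876/1⌋ = 3.
Subsquare: lon ⌊1.9762/0.0833333⌋ = 23 → x; lat ⌊0.9876/0.0416667⌋ = 23 → x.

PD43xx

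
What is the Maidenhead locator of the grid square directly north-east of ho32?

Longitude square 3; +1 → 4.
Latitude square 2; +1 → 3.

HO43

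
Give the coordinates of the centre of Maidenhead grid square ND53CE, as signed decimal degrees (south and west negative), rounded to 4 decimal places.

-56.8125, 90.2083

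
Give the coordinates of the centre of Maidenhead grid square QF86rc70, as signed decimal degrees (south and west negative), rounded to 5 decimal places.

-33.91458, 157.47917

Field Q=16, F=5: +16·20° lon, +5·10° lat → SW at lon 140°, lat -40°.
Square 8, 6: +8·2° lon, +6·1° lat → SW at lon 156°, lat -34°.
Subsquare r=17, c=2: +17·0.0833333° lon, +2·0.0416667° lat → SW at lon 157.417°, lat -33.9167°.
Extended square 7, 0: +7·0.00833333° lon, +0·0.00416667° lat → SW at lon 157.475°, lat -33.9167°.
Cell spans 0.00833333° lon × 0.00416667° lat. Centre is SW corner plus half of each.
latitude -33.91458, longitude 157.47917.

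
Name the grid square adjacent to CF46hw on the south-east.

CF46iv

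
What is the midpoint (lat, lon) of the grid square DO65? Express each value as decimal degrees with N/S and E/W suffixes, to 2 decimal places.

55.50° N, 107.00° W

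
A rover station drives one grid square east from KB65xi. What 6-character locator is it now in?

KB75ai

Longitude subsquare x = 23; +1 → 24, wraps to 0 = a, carry into square.
Longitude square 6; +1 → 7.
The latitude characters are unchanged.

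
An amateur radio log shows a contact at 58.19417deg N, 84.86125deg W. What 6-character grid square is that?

EO78ne

Offset from 180°W / 90°S: lon 95.1388°, lat 148.1942°.
Field: 95.1388/20 → 4 → E, 148.1942/10 → 14 → O; chars EO.
Square: 15.1388/2 → 7, 8.1942/1 → 8; chars 78.
Subsquare: 1.1388/0.0833333 → 13 → n, 0.1942/0.0416667 → 4 → e; chars ne.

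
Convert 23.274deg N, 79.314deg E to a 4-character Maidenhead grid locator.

ML93

Offset from 180°W / 90°S: lon 259.31°, lat 113.27°.
Field: 259.31/20 → 12 → M, 113.27/10 → 11 → L; chars ML.
Square: 19.31/2 → 9, 3.27/1 → 3; chars 93.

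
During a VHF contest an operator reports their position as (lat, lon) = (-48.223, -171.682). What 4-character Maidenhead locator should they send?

Add 180° to longitude and 90° to latitude: 8.32, 41.78.
Field: lon ⌊8.32/20⌋ = 0 → A; lat ⌊41.78/10⌋ = 4 → E.
Square: lon ⌊8.32/2⌋ = 4; lat ⌊1.78/1⌋ = 1.

AE41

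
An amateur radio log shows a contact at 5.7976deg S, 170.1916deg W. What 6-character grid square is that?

Offset from 180°W / 90°S: lon 9.8084°, lat 84.2024°.
Field: lon ⌊9.8084/20⌋ = 0 → A; lat ⌊84.2024/10⌋ = 8 → I.
Square: lon ⌊9.8084/2⌋ = 4; lat ⌊4.2024/1⌋ = 4.
Subsquare: lon ⌊1.8084/0.0833333⌋ = 21 → v; lat ⌊0.2024/0.0416667⌋ = 4 → e.

AI44ve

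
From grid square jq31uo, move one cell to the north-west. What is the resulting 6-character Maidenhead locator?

JQ31tp

Longitude subsquare u = 20; −1 → 19 = t.
Latitude subsquare o = 14; +1 → 15 = p.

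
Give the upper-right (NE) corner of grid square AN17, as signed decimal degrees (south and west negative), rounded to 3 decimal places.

Field A=0, N=13: +0·20° lon, +13·10° lat → SW at lon -180°, lat 40°.
Square 1, 7: +1·2° lon, +7·1° lat → SW at lon -178°, lat 47°.
Cell spans 2° lon × 1° lat. NE corner is SW corner plus one full cell.
latitude 48.000, longitude -176.000.

48.000, -176.000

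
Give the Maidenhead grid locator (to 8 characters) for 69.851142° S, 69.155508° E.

Shift to the Maidenhead origin (180°W, 90°S): lon 249.15551, lat 20.14886.
Field: 249.15551/20 → 12 → M, 20.14886/10 → 2 → C; chars MC.
Square: 9.15551/2 → 4, 0.14886/1 → 0; chars 40.
Subsquare: 1.15551/0.0833333 → 13 → n, 0.14886/0.0416667 → 3 → d; chars nd.
Extended square: 0.07217/0.00833333 → 8, 0.02386/0.00416667 → 5; chars 85.

MC40nd85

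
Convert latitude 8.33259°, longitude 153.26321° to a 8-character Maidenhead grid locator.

QJ68ph19

Offset from 180°W / 90°S: lon 333.26321°, lat 98.33259°.
Field: 333.26321/20 → 16 → Q, 98.33259/10 → 9 → J; chars QJ.
Square: 13.26321/2 → 6, 8.33259/1 → 8; chars 68.
Subsquare: 1.26321/0.0833333 → 15 → p, 0.33259/0.0416667 → 7 → h; chars ph.
Extended square: 0.01321/0.00833333 → 1, 0.04092/0.00416667 → 9; chars 19.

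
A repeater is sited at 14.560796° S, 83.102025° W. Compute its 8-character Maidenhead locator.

Offset from 180°W / 90°S: lon 96.89798°, lat 75.43920°.
Field: 96.89798/20 → 4 → E, 75.43920/10 → 7 → H; chars EH.
Square: 16.89798/2 → 8, 5.43920/1 → 5; chars 85.
Subsquare: 0.89798/0.0833333 → 10 → k, 0.43920/0.0416667 → 10 → k; chars kk.
Extended square: 0.06464/0.00833333 → 7, 0.02254/0.00416667 → 5; chars 75.

EH85kk75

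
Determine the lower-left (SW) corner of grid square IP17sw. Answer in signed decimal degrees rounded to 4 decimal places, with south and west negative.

Field I=8, P=15: +8·20° lon, +15·10° lat → SW at lon -20°, lat 60°.
Square 1, 7: +1·2° lon, +7·1° lat → SW at lon -18°, lat 67°.
Subsquare s=18, w=22: +18·0.0833333° lon, +22·0.0416667° lat → SW at lon -16.5°, lat 67.9167°.
latitude 67.9167, longitude -16.5000.

67.9167, -16.5000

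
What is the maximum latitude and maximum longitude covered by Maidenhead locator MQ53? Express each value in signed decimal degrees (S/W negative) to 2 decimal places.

74.00, 72.00

Field M=12, Q=16: +12·20° lon, +16·10° lat → SW at lon 60°, lat 70°.
Square 5, 3: +5·2° lon, +3·1° lat → SW at lon 70°, lat 73°.
Cell spans 2° lon × 1° lat. NE corner is SW corner plus one full cell.
latitude 74.00, longitude 72.00.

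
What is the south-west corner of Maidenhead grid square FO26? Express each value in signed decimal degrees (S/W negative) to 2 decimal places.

56.00, -76.00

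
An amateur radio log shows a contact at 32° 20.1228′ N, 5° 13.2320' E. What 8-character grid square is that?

Add 180° to longitude and 90° to latitude: 185.22053, 122.33538.
Field: lon ⌊185.22053/20⌋ = 9 → J; lat ⌊122.33538/10⌋ = 12 → M.
Square: lon ⌊5.22053/2⌋ = 2; lat ⌊2.33538/1⌋ = 2.
Subsquare: lon ⌊1.22053/0.0833333⌋ = 14 → o; lat ⌊0.33538/0.0416667⌋ = 8 → i.
Extended square: lon ⌊0.05387/0.00833333⌋ = 6; lat ⌊0.00205/0.00416667⌋ = 0.

JM22oi60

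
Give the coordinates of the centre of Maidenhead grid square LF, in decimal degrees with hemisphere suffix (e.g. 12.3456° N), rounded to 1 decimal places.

Field L=11, F=5: +11·20° lon, +5·10° lat → SW at lon 40°, lat -40°.
Cell spans 20° lon × 10° lat. Centre is SW corner plus half of each.
latitude 35.0° S, longitude 50.0° E.

35.0° S, 50.0° E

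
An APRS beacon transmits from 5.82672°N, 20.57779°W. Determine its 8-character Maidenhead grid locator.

Add 180° to longitude and 90° to latitude: 159.42221, 95.82672.
Field: 159.42221/20 → 7 → H, 95.82672/10 → 9 → J; chars HJ.
Square: 19.42221/2 → 9, 5.82672/1 → 5; chars 95.
Subsquare: 1.42221/0.0833333 → 17 → r, 0.82672/0.0416667 → 19 → t; chars rt.
Extended square: 0.00554/0.00833333 → 0, 0.03505/0.00416667 → 8; chars 08.

HJ95rt08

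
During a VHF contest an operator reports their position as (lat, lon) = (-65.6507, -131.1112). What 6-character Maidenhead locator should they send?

CC44ki

Shift to the Maidenhead origin (180°W, 90°S): lon 48.8888, lat 24.3493.
Field: 48.8888/20 → 2 → C, 24.3493/10 → 2 → C; chars CC.
Square: 8.8888/2 → 4, 4.3493/1 → 4; chars 44.
Subsquare: 0.8888/0.0833333 → 10 → k, 0.3493/0.0416667 → 8 → i; chars ki.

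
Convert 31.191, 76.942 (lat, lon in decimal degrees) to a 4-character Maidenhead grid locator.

Shift to the Maidenhead origin (180°W, 90°S): lon 256.94, lat 121.19.
Field: 256.94/20 → 12 → M, 121.19/10 → 12 → M; chars MM.
Square: 16.94/2 → 8, 1.19/1 → 1; chars 81.

MM81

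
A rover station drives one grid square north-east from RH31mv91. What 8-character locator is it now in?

Longitude extended square 9; +1 → 10, wraps to 0, carry into subsquare.
Longitude subsquare m = 12; +1 → 13 = n.
Latitude extended square 1; +1 → 2.

RH31nv02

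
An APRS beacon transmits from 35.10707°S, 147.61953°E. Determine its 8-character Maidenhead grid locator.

QF34tv44

Add 180° to longitude and 90° to latitude: 327.61953, 54.89293.
Field: lon ⌊327.61953/20⌋ = 16 → Q; lat ⌊54.89293/10⌋ = 5 → F.
Square: lon ⌊7.61953/2⌋ = 3; lat ⌊4.89293/1⌋ = 4.
Subsquare: lon ⌊1.61953/0.0833333⌋ = 19 → t; lat ⌊0.89293/0.0416667⌋ = 21 → v.
Extended square: lon ⌊0.03620/0.00833333⌋ = 4; lat ⌊0.01793/0.00416667⌋ = 4.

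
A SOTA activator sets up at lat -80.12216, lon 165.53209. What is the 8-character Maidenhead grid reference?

RA29sv30

Add 180° to longitude and 90° to latitude: 345.53209, 9.87784.
Field: lon ⌊345.53209/20⌋ = 17 → R; lat ⌊9.87784/10⌋ = 0 → A.
Square: lon ⌊5.53209/2⌋ = 2; lat ⌊9.87784/1⌋ = 9.
Subsquare: lon ⌊1.53209/0.0833333⌋ = 18 → s; lat ⌊0.87784/0.0416667⌋ = 21 → v.
Extended square: lon ⌊0.03209/0.00833333⌋ = 3; lat ⌊0.00284/0.00416667⌋ = 0.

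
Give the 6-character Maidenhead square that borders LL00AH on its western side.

KL90xh

Longitude subsquare a = 0; −1 → -1, wraps to 23 = x, carry into square.
Longitude square 0; −1 → -1, wraps to 9, carry into field.
Longitude field L = 11; −1 → 10 = K.
The latitude characters are unchanged.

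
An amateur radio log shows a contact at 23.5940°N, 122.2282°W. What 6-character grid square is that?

CL83vo

Offset from 180°W / 90°S: lon 57.7718°, lat 113.5940°.
Field: 57.7718/20 → 2 → C, 113.5940/10 → 11 → L; chars CL.
Square: 17.7718/2 → 8, 3.5940/1 → 3; chars 83.
Subsquare: 1.7718/0.0833333 → 21 → v, 0.5940/0.0416667 → 14 → o; chars vo.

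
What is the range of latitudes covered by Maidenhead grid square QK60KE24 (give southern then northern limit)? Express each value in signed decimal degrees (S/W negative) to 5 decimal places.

Field Q=16, K=10: +16·20° lon, +10·10° lat → SW at lon 140°, lat 10°.
Square 6, 0: +6·2° lon, +0·1° lat → SW at lon 152°, lat 10°.
Subsquare k=10, e=4: +10·0.0833333° lon, +4·0.0416667° lat → SW at lon 152.833°, lat 10.1667°.
Extended square 2, 4: +2·0.00833333° lon, +4·0.00416667° lat → SW at lon 152.85°, lat 10.1833°.
Cell spans 0.00833333° lon × 0.00416667° lat.
south 10.18333, north 10.18750.

10.18333, 10.18750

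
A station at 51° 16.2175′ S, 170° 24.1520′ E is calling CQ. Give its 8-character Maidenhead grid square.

RD58er85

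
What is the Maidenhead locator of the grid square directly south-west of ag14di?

Longitude subsquare d = 3; −1 → 2 = c.
Latitude subsquare i = 8; −1 → 7 = h.

AG14ch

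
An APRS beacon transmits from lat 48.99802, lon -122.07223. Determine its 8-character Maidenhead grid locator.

Add 180° to longitude and 90° to latitude: 57.92777, 138.99802.
Field: lon ⌊57.92777/20⌋ = 2 → C; lat ⌊138.99802/10⌋ = 13 → N.
Square: lon ⌊17.92777/2⌋ = 8; lat ⌊8.99802/1⌋ = 8.
Subsquare: lon ⌊1.92777/0.0833333⌋ = 23 → x; lat ⌊0.99802/0.0416667⌋ = 23 → x.
Extended square: lon ⌊0.01110/0.00833333⌋ = 1; lat ⌊0.03969/0.00416667⌋ = 9.

CN88xx19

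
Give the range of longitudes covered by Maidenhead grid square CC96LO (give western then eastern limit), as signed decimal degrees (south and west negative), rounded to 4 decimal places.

-121.0833, -121.0000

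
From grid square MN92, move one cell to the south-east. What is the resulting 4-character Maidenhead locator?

Longitude square 9; +1 → 10, wraps to 0, carry into field.
Longitude field M = 12; +1 → 13 = N.
Latitude square 2; −1 → 1.

NN01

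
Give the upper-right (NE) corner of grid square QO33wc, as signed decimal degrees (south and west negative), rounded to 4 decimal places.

Field Q=16, O=14: +16·20° lon, +14·10° lat → SW at lon 140°, lat 50°.
Square 3, 3: +3·2° lon, +3·1° lat → SW at lon 146°, lat 53°.
Subsquare w=22, c=2: +22·0.0833333° lon, +2·0.0416667° lat → SW at lon 147.833°, lat 53.0833°.
Cell spans 0.0833333° lon × 0.0416667° lat. NE corner is SW corner plus one full cell.
latitude 53.1250, longitude 147.9167.

53.1250, 147.9167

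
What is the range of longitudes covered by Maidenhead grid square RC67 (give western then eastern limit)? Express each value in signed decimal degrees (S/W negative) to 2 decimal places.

Field R=17, C=2: +17·20° lon, +2·10° lat → SW at lon 160°, lat -70°.
Square 6, 7: +6·2° lon, +7·1° lat → SW at lon 172°, lat -63°.
Cell spans 2° lon × 1° lat.
west 172.00, east 174.00.

172.00, 174.00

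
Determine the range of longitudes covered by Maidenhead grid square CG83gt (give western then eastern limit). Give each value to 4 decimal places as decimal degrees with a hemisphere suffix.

123.5000° W, 123.4167° W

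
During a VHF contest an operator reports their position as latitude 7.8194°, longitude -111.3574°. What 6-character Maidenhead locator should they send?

DJ47ht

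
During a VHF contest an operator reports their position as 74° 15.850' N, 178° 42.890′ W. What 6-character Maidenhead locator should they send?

AQ04pg

Shift to the Maidenhead origin (180°W, 90°S): lon 1.2852, lat 164.2642.
Field: 1.2852/20 → 0 → A, 164.2642/10 → 16 → Q; chars AQ.
Square: 1.2852/2 → 0, 4.2642/1 → 4; chars 04.
Subsquare: 1.2852/0.0833333 → 15 → p, 0.2642/0.0416667 → 6 → g; chars pg.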